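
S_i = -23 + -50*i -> [-23, -73, -123, -173, -223]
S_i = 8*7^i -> [8, 56, 392, 2744, 19208]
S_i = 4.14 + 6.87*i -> [4.14, 11.01, 17.88, 24.75, 31.62]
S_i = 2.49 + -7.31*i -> [2.49, -4.82, -12.13, -19.44, -26.75]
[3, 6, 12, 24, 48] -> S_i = 3*2^i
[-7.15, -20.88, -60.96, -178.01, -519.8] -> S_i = -7.15*2.92^i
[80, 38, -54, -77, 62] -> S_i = Random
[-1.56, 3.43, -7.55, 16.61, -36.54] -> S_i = -1.56*(-2.20)^i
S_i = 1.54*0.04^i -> [1.54, 0.06, 0.0, 0.0, 0.0]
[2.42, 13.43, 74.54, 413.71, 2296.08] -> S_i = 2.42*5.55^i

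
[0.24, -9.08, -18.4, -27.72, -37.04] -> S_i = 0.24 + -9.32*i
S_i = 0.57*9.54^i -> [0.57, 5.44, 51.88, 494.9, 4721.37]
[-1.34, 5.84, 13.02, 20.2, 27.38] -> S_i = -1.34 + 7.18*i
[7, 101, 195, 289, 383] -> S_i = 7 + 94*i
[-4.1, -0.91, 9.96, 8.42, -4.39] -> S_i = Random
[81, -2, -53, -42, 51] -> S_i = Random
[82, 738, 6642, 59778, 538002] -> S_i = 82*9^i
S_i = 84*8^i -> [84, 672, 5376, 43008, 344064]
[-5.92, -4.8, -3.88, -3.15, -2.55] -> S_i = -5.92*0.81^i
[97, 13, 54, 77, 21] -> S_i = Random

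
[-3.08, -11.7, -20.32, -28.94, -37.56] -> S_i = -3.08 + -8.62*i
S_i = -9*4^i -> [-9, -36, -144, -576, -2304]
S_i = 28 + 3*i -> [28, 31, 34, 37, 40]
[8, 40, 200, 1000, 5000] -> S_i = 8*5^i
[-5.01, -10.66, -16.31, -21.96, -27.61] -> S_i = -5.01 + -5.65*i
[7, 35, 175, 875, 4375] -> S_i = 7*5^i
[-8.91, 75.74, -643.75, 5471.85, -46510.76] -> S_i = -8.91*(-8.50)^i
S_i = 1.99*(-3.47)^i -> [1.99, -6.91, 23.96, -83.15, 288.52]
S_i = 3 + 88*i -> [3, 91, 179, 267, 355]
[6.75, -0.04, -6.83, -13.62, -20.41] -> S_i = 6.75 + -6.79*i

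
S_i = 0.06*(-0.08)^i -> [0.06, -0.0, 0.0, -0.0, 0.0]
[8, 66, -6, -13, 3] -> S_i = Random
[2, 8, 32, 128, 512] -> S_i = 2*4^i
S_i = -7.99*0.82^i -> [-7.99, -6.55, -5.37, -4.41, -3.61]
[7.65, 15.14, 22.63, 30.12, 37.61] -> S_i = 7.65 + 7.49*i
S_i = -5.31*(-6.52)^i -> [-5.31, 34.62, -225.73, 1471.76, -9595.88]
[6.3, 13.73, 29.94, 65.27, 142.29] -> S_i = 6.30*2.18^i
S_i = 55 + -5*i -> [55, 50, 45, 40, 35]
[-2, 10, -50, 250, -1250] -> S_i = -2*-5^i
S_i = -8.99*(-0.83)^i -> [-8.99, 7.46, -6.19, 5.14, -4.27]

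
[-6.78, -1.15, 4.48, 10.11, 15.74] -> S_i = -6.78 + 5.63*i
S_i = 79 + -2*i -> [79, 77, 75, 73, 71]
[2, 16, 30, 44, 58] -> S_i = 2 + 14*i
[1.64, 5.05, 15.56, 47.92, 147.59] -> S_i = 1.64*3.08^i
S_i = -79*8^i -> [-79, -632, -5056, -40448, -323584]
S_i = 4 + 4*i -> [4, 8, 12, 16, 20]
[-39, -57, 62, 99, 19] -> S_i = Random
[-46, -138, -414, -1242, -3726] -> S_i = -46*3^i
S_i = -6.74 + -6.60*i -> [-6.74, -13.34, -19.94, -26.54, -33.14]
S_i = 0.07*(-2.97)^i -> [0.07, -0.21, 0.62, -1.83, 5.45]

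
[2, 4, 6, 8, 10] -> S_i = 2 + 2*i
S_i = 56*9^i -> [56, 504, 4536, 40824, 367416]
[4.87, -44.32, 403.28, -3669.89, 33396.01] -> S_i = 4.87*(-9.10)^i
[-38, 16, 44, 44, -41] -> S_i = Random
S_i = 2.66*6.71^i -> [2.66, 17.85, 119.76, 803.62, 5392.27]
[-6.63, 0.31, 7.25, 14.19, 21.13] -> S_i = -6.63 + 6.94*i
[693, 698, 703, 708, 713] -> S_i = 693 + 5*i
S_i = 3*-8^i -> [3, -24, 192, -1536, 12288]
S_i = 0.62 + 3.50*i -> [0.62, 4.12, 7.62, 11.12, 14.62]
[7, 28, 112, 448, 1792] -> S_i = 7*4^i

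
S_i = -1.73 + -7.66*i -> [-1.73, -9.39, -17.05, -24.71, -32.37]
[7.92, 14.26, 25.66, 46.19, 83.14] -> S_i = 7.92*1.80^i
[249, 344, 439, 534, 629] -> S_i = 249 + 95*i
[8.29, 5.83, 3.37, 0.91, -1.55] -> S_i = 8.29 + -2.46*i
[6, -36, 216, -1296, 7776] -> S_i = 6*-6^i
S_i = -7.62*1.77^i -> [-7.62, -13.49, -23.87, -42.25, -74.79]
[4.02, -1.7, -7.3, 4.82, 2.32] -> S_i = Random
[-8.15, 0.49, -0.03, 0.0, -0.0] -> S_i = -8.15*(-0.06)^i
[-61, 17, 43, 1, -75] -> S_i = Random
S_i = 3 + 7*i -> [3, 10, 17, 24, 31]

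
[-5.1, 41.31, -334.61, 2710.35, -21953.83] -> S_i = -5.10*(-8.10)^i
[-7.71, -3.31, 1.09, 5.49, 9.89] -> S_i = -7.71 + 4.40*i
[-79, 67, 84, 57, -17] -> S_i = Random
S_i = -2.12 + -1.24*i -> [-2.12, -3.36, -4.6, -5.84, -7.08]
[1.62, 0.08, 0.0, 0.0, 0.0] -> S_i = 1.62*0.05^i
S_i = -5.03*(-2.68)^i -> [-5.03, 13.48, -36.13, 96.82, -259.48]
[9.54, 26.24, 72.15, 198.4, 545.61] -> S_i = 9.54*2.75^i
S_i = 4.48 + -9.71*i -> [4.48, -5.23, -14.94, -24.65, -34.36]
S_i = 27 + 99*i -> [27, 126, 225, 324, 423]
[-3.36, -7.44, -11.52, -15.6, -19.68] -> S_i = -3.36 + -4.08*i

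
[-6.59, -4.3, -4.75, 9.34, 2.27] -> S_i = Random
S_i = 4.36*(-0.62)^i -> [4.36, -2.7, 1.68, -1.04, 0.64]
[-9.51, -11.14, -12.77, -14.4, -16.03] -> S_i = -9.51 + -1.63*i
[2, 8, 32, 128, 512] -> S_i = 2*4^i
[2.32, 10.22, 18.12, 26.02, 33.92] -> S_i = 2.32 + 7.90*i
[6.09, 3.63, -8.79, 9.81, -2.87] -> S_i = Random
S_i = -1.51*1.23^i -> [-1.51, -1.86, -2.28, -2.81, -3.46]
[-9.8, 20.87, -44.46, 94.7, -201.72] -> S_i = -9.80*(-2.13)^i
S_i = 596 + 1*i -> [596, 597, 598, 599, 600]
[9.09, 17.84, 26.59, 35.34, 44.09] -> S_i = 9.09 + 8.75*i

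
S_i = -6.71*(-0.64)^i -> [-6.71, 4.29, -2.75, 1.76, -1.13]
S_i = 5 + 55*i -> [5, 60, 115, 170, 225]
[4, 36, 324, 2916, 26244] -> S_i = 4*9^i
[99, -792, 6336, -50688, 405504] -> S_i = 99*-8^i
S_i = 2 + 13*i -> [2, 15, 28, 41, 54]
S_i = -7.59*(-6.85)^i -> [-7.59, 51.99, -356.14, 2439.57, -16711.06]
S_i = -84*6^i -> [-84, -504, -3024, -18144, -108864]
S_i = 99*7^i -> [99, 693, 4851, 33957, 237699]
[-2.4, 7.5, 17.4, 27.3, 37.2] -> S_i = -2.40 + 9.90*i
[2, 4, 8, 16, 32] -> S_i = 2*2^i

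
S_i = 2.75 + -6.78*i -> [2.75, -4.03, -10.81, -17.59, -24.37]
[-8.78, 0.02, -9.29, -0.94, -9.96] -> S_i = Random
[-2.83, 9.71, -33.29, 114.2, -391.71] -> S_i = -2.83*(-3.43)^i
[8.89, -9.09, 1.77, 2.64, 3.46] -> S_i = Random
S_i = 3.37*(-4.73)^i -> [3.37, -15.94, 75.4, -356.63, 1686.84]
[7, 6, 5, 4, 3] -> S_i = 7 + -1*i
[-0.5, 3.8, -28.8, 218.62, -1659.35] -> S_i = -0.50*(-7.59)^i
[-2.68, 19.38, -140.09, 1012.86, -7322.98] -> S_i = -2.68*(-7.23)^i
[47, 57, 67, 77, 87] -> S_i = 47 + 10*i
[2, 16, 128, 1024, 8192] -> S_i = 2*8^i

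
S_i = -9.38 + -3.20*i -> [-9.38, -12.58, -15.78, -18.98, -22.18]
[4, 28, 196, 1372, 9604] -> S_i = 4*7^i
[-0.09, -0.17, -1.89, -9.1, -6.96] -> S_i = Random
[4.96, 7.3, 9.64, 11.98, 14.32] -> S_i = 4.96 + 2.34*i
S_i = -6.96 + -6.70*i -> [-6.96, -13.66, -20.36, -27.06, -33.76]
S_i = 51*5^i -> [51, 255, 1275, 6375, 31875]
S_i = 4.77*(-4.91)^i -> [4.77, -23.42, 115.0, -564.63, 2772.33]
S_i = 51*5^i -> [51, 255, 1275, 6375, 31875]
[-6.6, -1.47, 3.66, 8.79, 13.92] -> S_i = -6.60 + 5.13*i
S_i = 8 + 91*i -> [8, 99, 190, 281, 372]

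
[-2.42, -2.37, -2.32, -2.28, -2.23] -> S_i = -2.42*0.98^i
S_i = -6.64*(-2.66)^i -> [-6.64, 17.66, -46.98, 124.97, -332.43]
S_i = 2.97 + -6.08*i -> [2.97, -3.11, -9.19, -15.27, -21.35]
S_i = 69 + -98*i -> [69, -29, -127, -225, -323]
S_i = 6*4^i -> [6, 24, 96, 384, 1536]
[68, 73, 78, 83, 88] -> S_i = 68 + 5*i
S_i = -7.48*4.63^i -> [-7.48, -34.63, -160.35, -742.41, -3437.36]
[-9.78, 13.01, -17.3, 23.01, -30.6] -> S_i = -9.78*(-1.33)^i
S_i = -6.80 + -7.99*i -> [-6.8, -14.79, -22.78, -30.77, -38.76]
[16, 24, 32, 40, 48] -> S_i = 16 + 8*i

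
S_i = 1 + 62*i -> [1, 63, 125, 187, 249]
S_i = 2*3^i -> [2, 6, 18, 54, 162]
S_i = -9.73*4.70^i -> [-9.73, -45.73, -214.94, -1010.2, -4747.93]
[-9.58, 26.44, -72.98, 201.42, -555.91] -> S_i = -9.58*(-2.76)^i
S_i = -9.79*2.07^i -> [-9.79, -20.27, -41.95, -86.83, -179.75]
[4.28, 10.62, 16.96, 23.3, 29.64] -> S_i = 4.28 + 6.34*i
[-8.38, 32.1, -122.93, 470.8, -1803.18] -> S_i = -8.38*(-3.83)^i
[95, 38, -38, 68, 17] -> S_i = Random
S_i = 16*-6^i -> [16, -96, 576, -3456, 20736]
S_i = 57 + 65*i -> [57, 122, 187, 252, 317]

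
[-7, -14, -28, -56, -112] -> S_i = -7*2^i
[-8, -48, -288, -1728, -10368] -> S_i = -8*6^i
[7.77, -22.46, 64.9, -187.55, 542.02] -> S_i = 7.77*(-2.89)^i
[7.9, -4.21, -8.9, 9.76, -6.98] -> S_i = Random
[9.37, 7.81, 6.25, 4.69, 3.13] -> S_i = 9.37 + -1.56*i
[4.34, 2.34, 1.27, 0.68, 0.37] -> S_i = 4.34*0.54^i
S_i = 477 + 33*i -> [477, 510, 543, 576, 609]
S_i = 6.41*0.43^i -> [6.41, 2.76, 1.19, 0.51, 0.22]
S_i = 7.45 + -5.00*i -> [7.45, 2.45, -2.55, -7.55, -12.55]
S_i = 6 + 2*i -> [6, 8, 10, 12, 14]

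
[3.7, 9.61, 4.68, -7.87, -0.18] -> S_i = Random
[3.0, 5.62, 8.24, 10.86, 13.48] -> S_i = 3.00 + 2.62*i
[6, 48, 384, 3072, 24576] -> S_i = 6*8^i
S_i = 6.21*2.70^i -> [6.21, 16.77, 45.27, 122.23, 330.02]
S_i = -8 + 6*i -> [-8, -2, 4, 10, 16]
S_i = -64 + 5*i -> [-64, -59, -54, -49, -44]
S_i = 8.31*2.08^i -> [8.31, 17.28, 35.95, 74.78, 155.54]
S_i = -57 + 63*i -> [-57, 6, 69, 132, 195]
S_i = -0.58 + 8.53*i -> [-0.58, 7.95, 16.48, 25.01, 33.54]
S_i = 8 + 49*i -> [8, 57, 106, 155, 204]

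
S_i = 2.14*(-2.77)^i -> [2.14, -5.93, 16.42, -45.48, 125.99]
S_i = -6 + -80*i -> [-6, -86, -166, -246, -326]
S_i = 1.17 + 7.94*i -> [1.17, 9.11, 17.05, 24.99, 32.93]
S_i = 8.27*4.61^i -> [8.27, 38.12, 175.75, 810.23, 3735.16]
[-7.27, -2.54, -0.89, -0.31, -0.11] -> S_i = -7.27*0.35^i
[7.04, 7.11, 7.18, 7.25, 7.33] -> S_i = 7.04*1.01^i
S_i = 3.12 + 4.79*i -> [3.12, 7.91, 12.7, 17.49, 22.28]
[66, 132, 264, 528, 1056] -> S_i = 66*2^i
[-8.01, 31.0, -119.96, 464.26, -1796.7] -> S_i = -8.01*(-3.87)^i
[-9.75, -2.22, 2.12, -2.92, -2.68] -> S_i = Random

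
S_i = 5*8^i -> [5, 40, 320, 2560, 20480]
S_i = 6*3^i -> [6, 18, 54, 162, 486]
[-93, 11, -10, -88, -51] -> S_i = Random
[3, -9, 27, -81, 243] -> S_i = 3*-3^i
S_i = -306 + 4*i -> [-306, -302, -298, -294, -290]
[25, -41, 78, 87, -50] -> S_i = Random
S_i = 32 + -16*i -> [32, 16, 0, -16, -32]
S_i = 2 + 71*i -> [2, 73, 144, 215, 286]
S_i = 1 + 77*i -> [1, 78, 155, 232, 309]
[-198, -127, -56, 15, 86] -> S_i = -198 + 71*i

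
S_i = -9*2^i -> [-9, -18, -36, -72, -144]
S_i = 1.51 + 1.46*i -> [1.51, 2.97, 4.43, 5.89, 7.35]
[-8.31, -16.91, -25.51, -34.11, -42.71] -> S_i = -8.31 + -8.60*i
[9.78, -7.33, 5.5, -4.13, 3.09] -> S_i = 9.78*(-0.75)^i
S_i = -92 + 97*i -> [-92, 5, 102, 199, 296]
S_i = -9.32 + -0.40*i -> [-9.32, -9.72, -10.12, -10.52, -10.92]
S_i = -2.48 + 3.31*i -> [-2.48, 0.83, 4.14, 7.45, 10.76]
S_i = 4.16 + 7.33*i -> [4.16, 11.49, 18.82, 26.15, 33.48]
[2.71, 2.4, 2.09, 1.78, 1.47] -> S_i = 2.71 + -0.31*i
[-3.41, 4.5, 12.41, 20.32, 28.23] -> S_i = -3.41 + 7.91*i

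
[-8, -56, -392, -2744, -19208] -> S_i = -8*7^i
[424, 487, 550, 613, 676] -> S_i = 424 + 63*i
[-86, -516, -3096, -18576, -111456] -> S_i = -86*6^i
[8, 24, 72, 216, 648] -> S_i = 8*3^i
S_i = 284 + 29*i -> [284, 313, 342, 371, 400]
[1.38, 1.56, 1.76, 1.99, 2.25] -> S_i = 1.38*1.13^i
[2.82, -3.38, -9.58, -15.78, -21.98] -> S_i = 2.82 + -6.20*i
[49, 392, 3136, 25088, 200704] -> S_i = 49*8^i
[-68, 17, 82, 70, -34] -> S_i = Random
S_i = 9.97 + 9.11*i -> [9.97, 19.08, 28.19, 37.3, 46.41]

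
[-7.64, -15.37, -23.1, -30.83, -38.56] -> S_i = -7.64 + -7.73*i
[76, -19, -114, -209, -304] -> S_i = 76 + -95*i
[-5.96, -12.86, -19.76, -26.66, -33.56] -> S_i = -5.96 + -6.90*i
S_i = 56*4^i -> [56, 224, 896, 3584, 14336]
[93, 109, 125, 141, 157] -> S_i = 93 + 16*i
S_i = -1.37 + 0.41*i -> [-1.37, -0.96, -0.55, -0.14, 0.27]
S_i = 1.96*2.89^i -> [1.96, 5.66, 16.37, 47.31, 136.72]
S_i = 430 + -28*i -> [430, 402, 374, 346, 318]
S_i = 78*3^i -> [78, 234, 702, 2106, 6318]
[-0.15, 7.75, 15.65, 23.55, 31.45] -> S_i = -0.15 + 7.90*i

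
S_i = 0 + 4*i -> [0, 4, 8, 12, 16]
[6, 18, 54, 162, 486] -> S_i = 6*3^i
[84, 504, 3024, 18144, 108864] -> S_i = 84*6^i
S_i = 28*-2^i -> [28, -56, 112, -224, 448]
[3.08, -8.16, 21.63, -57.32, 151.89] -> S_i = 3.08*(-2.65)^i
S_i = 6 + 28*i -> [6, 34, 62, 90, 118]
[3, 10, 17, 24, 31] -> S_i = 3 + 7*i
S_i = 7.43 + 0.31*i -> [7.43, 7.74, 8.05, 8.36, 8.67]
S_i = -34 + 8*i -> [-34, -26, -18, -10, -2]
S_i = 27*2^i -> [27, 54, 108, 216, 432]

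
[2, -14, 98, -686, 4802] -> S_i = 2*-7^i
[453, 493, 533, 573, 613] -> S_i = 453 + 40*i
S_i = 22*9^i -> [22, 198, 1782, 16038, 144342]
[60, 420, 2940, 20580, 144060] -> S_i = 60*7^i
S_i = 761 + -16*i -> [761, 745, 729, 713, 697]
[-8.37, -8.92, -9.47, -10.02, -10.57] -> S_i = -8.37 + -0.55*i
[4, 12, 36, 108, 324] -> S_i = 4*3^i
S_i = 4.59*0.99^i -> [4.59, 4.54, 4.5, 4.45, 4.41]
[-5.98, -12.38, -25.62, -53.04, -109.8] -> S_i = -5.98*2.07^i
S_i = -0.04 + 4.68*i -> [-0.04, 4.64, 9.32, 14.0, 18.68]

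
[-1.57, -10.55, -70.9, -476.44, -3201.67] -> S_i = -1.57*6.72^i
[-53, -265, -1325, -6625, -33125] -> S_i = -53*5^i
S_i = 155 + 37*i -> [155, 192, 229, 266, 303]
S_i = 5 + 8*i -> [5, 13, 21, 29, 37]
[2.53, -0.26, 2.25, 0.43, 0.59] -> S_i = Random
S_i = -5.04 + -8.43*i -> [-5.04, -13.47, -21.9, -30.33, -38.76]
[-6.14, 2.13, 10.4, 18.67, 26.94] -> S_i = -6.14 + 8.27*i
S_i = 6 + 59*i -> [6, 65, 124, 183, 242]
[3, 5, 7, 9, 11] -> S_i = 3 + 2*i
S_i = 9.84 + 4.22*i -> [9.84, 14.06, 18.28, 22.5, 26.72]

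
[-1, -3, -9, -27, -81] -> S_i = -1*3^i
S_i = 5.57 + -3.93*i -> [5.57, 1.64, -2.29, -6.22, -10.15]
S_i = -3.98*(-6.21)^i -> [-3.98, 24.72, -153.49, 953.14, -5919.02]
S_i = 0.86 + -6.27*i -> [0.86, -5.41, -11.68, -17.95, -24.22]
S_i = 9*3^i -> [9, 27, 81, 243, 729]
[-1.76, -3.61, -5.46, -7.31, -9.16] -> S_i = -1.76 + -1.85*i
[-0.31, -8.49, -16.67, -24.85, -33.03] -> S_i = -0.31 + -8.18*i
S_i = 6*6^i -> [6, 36, 216, 1296, 7776]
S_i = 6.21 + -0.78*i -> [6.21, 5.43, 4.65, 3.87, 3.09]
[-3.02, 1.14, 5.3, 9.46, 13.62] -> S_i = -3.02 + 4.16*i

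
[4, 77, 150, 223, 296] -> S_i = 4 + 73*i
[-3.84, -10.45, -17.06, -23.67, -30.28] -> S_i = -3.84 + -6.61*i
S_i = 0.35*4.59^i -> [0.35, 1.61, 7.37, 33.85, 155.35]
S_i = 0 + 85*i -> [0, 85, 170, 255, 340]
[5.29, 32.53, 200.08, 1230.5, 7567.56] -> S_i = 5.29*6.15^i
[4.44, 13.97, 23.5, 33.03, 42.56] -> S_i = 4.44 + 9.53*i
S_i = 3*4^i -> [3, 12, 48, 192, 768]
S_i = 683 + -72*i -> [683, 611, 539, 467, 395]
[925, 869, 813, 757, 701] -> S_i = 925 + -56*i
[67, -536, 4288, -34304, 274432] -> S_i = 67*-8^i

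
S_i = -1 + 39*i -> [-1, 38, 77, 116, 155]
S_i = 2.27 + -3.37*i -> [2.27, -1.1, -4.47, -7.84, -11.21]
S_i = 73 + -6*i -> [73, 67, 61, 55, 49]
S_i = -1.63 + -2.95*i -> [-1.63, -4.58, -7.53, -10.48, -13.43]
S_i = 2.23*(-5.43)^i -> [2.23, -12.11, 65.75, -357.03, 1938.67]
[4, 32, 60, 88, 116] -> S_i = 4 + 28*i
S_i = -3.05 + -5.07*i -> [-3.05, -8.12, -13.19, -18.26, -23.33]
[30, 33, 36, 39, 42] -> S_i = 30 + 3*i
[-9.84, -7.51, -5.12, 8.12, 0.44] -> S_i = Random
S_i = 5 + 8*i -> [5, 13, 21, 29, 37]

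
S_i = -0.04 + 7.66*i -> [-0.04, 7.62, 15.28, 22.94, 30.6]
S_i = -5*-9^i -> [-5, 45, -405, 3645, -32805]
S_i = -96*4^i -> [-96, -384, -1536, -6144, -24576]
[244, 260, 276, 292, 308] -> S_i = 244 + 16*i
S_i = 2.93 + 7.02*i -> [2.93, 9.95, 16.97, 23.99, 31.01]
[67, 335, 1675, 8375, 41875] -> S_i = 67*5^i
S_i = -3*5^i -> [-3, -15, -75, -375, -1875]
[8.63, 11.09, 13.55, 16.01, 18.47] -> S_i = 8.63 + 2.46*i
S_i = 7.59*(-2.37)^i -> [7.59, -17.99, 42.63, -101.04, 239.46]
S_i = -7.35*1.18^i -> [-7.35, -8.67, -10.23, -12.08, -14.25]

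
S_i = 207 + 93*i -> [207, 300, 393, 486, 579]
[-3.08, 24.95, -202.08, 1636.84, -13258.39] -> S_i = -3.08*(-8.10)^i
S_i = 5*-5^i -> [5, -25, 125, -625, 3125]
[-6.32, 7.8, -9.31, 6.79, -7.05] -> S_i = Random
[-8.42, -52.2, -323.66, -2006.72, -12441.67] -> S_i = -8.42*6.20^i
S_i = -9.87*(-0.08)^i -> [-9.87, 0.79, -0.06, 0.01, -0.0]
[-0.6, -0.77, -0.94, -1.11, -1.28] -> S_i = -0.60 + -0.17*i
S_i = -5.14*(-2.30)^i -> [-5.14, 11.82, -27.19, 62.54, -143.84]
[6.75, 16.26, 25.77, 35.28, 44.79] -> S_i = 6.75 + 9.51*i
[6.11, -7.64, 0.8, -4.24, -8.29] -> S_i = Random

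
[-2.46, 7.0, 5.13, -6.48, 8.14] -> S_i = Random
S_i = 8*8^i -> [8, 64, 512, 4096, 32768]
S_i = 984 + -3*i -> [984, 981, 978, 975, 972]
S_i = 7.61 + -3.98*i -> [7.61, 3.63, -0.35, -4.33, -8.31]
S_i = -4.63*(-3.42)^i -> [-4.63, 15.83, -54.15, 185.21, -633.41]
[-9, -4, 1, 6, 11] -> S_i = -9 + 5*i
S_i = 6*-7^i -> [6, -42, 294, -2058, 14406]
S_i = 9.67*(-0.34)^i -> [9.67, -3.29, 1.12, -0.38, 0.13]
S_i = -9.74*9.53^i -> [-9.74, -92.82, -884.6, -8430.2, -80339.77]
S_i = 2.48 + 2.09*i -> [2.48, 4.57, 6.66, 8.75, 10.84]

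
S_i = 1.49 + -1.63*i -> [1.49, -0.14, -1.77, -3.4, -5.03]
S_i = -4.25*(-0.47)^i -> [-4.25, 2.0, -0.94, 0.44, -0.21]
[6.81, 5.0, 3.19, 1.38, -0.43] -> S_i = 6.81 + -1.81*i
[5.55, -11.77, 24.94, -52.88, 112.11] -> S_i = 5.55*(-2.12)^i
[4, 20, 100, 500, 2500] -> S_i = 4*5^i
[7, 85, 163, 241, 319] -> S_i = 7 + 78*i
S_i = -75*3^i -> [-75, -225, -675, -2025, -6075]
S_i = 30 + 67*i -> [30, 97, 164, 231, 298]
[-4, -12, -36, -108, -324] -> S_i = -4*3^i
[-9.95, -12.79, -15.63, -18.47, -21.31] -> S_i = -9.95 + -2.84*i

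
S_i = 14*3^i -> [14, 42, 126, 378, 1134]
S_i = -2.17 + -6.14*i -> [-2.17, -8.31, -14.45, -20.59, -26.73]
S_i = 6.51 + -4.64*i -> [6.51, 1.87, -2.77, -7.41, -12.05]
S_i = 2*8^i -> [2, 16, 128, 1024, 8192]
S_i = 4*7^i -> [4, 28, 196, 1372, 9604]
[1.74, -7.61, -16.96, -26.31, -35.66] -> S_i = 1.74 + -9.35*i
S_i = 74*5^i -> [74, 370, 1850, 9250, 46250]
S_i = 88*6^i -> [88, 528, 3168, 19008, 114048]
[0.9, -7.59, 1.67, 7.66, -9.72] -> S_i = Random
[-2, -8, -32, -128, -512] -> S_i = -2*4^i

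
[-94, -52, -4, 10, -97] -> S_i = Random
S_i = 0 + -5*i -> [0, -5, -10, -15, -20]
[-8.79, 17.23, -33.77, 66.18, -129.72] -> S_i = -8.79*(-1.96)^i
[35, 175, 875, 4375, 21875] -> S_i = 35*5^i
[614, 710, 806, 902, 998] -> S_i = 614 + 96*i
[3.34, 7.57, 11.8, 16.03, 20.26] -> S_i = 3.34 + 4.23*i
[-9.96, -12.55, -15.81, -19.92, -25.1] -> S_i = -9.96*1.26^i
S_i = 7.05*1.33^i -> [7.05, 9.38, 12.47, 16.59, 22.06]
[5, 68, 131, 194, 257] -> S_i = 5 + 63*i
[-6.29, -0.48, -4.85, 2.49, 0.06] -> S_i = Random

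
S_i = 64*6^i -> [64, 384, 2304, 13824, 82944]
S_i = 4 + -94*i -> [4, -90, -184, -278, -372]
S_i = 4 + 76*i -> [4, 80, 156, 232, 308]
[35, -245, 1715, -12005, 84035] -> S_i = 35*-7^i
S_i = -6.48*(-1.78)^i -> [-6.48, 11.53, -20.53, 36.55, -65.05]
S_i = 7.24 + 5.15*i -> [7.24, 12.39, 17.54, 22.69, 27.84]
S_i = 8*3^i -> [8, 24, 72, 216, 648]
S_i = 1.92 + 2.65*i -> [1.92, 4.57, 7.22, 9.87, 12.52]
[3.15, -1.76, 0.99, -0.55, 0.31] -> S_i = 3.15*(-0.56)^i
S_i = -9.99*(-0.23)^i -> [-9.99, 2.3, -0.53, 0.12, -0.03]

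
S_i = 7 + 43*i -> [7, 50, 93, 136, 179]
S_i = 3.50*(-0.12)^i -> [3.5, -0.42, 0.05, -0.01, 0.0]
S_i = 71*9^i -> [71, 639, 5751, 51759, 465831]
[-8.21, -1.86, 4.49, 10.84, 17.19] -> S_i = -8.21 + 6.35*i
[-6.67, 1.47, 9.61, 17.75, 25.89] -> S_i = -6.67 + 8.14*i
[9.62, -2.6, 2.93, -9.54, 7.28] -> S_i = Random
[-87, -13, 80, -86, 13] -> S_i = Random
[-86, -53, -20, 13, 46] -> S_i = -86 + 33*i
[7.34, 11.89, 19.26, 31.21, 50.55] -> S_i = 7.34*1.62^i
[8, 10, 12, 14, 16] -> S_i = 8 + 2*i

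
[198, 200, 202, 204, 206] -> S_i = 198 + 2*i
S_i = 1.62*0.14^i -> [1.62, 0.23, 0.03, 0.0, 0.0]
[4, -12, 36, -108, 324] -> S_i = 4*-3^i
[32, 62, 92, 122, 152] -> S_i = 32 + 30*i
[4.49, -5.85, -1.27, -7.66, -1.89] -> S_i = Random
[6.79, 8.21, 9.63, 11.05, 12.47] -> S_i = 6.79 + 1.42*i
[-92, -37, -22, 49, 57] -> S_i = Random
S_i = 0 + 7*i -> [0, 7, 14, 21, 28]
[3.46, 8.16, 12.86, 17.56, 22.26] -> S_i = 3.46 + 4.70*i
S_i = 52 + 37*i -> [52, 89, 126, 163, 200]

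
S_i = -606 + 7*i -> [-606, -599, -592, -585, -578]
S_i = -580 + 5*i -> [-580, -575, -570, -565, -560]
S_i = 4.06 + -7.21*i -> [4.06, -3.15, -10.36, -17.57, -24.78]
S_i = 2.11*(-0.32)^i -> [2.11, -0.68, 0.22, -0.07, 0.02]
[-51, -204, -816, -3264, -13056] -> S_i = -51*4^i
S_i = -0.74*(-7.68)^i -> [-0.74, 5.68, -43.65, 335.21, -2574.4]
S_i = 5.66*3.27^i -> [5.66, 18.51, 60.52, 197.91, 647.15]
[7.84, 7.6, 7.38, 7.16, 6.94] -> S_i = 7.84*0.97^i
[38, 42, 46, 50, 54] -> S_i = 38 + 4*i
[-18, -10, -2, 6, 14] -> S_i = -18 + 8*i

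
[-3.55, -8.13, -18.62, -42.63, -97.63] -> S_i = -3.55*2.29^i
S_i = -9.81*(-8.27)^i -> [-9.81, 81.13, -670.93, 5548.63, -45887.15]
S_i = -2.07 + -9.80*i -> [-2.07, -11.87, -21.67, -31.47, -41.27]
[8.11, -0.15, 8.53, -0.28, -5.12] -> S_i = Random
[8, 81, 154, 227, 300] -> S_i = 8 + 73*i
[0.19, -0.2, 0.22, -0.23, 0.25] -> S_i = 0.19*(-1.07)^i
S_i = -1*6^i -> [-1, -6, -36, -216, -1296]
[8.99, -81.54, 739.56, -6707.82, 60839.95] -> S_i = 8.99*(-9.07)^i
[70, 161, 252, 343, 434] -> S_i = 70 + 91*i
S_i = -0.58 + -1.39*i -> [-0.58, -1.97, -3.36, -4.75, -6.14]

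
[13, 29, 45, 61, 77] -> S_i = 13 + 16*i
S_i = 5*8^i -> [5, 40, 320, 2560, 20480]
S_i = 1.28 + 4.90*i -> [1.28, 6.18, 11.08, 15.98, 20.88]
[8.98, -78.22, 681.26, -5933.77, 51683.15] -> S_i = 8.98*(-8.71)^i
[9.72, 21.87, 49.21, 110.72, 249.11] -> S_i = 9.72*2.25^i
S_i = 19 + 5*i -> [19, 24, 29, 34, 39]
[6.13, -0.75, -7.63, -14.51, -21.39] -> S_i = 6.13 + -6.88*i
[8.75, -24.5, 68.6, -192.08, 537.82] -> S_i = 8.75*(-2.80)^i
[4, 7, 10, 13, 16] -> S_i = 4 + 3*i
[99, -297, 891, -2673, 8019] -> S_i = 99*-3^i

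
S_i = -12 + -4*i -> [-12, -16, -20, -24, -28]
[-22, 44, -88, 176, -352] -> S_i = -22*-2^i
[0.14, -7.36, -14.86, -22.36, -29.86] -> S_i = 0.14 + -7.50*i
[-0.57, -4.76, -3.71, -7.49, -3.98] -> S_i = Random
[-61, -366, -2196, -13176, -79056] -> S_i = -61*6^i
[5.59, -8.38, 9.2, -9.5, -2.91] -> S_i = Random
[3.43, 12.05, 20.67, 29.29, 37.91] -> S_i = 3.43 + 8.62*i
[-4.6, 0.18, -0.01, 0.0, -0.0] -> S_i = -4.60*(-0.04)^i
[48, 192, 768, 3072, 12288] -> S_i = 48*4^i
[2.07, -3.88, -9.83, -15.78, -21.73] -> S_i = 2.07 + -5.95*i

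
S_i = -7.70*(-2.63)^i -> [-7.7, 20.25, -53.26, 140.07, -368.39]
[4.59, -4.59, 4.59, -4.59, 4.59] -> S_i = 4.59*(-1.00)^i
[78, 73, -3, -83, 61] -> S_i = Random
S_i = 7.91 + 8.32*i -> [7.91, 16.23, 24.55, 32.87, 41.19]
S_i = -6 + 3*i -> [-6, -3, 0, 3, 6]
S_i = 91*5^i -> [91, 455, 2275, 11375, 56875]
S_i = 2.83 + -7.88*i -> [2.83, -5.05, -12.93, -20.81, -28.69]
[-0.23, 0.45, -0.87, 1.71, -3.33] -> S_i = -0.23*(-1.95)^i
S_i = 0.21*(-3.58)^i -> [0.21, -0.75, 2.69, -9.64, 34.49]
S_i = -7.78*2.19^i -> [-7.78, -17.04, -37.31, -81.72, -178.96]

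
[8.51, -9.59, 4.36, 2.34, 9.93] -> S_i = Random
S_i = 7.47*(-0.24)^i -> [7.47, -1.79, 0.43, -0.1, 0.02]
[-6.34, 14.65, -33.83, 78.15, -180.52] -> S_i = -6.34*(-2.31)^i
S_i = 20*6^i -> [20, 120, 720, 4320, 25920]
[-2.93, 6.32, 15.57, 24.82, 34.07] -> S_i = -2.93 + 9.25*i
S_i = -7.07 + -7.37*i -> [-7.07, -14.44, -21.81, -29.18, -36.55]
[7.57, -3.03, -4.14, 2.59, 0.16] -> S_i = Random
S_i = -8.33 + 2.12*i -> [-8.33, -6.21, -4.09, -1.97, 0.15]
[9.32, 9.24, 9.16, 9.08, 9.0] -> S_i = 9.32 + -0.08*i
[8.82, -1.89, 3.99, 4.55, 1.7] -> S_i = Random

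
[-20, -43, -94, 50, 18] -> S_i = Random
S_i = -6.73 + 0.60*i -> [-6.73, -6.13, -5.53, -4.93, -4.33]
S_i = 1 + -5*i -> [1, -4, -9, -14, -19]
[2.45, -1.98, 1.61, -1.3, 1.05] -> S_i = 2.45*(-0.81)^i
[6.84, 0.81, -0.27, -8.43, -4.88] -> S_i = Random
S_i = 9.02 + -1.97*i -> [9.02, 7.05, 5.08, 3.11, 1.14]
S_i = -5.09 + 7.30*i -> [-5.09, 2.21, 9.51, 16.81, 24.11]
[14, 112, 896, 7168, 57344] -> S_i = 14*8^i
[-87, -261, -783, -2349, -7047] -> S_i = -87*3^i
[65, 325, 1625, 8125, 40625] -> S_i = 65*5^i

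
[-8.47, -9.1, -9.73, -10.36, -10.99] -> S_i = -8.47 + -0.63*i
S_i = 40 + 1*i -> [40, 41, 42, 43, 44]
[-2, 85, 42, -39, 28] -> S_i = Random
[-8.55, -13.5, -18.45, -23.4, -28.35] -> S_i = -8.55 + -4.95*i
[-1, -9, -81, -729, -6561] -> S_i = -1*9^i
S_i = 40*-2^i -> [40, -80, 160, -320, 640]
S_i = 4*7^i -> [4, 28, 196, 1372, 9604]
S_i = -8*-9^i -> [-8, 72, -648, 5832, -52488]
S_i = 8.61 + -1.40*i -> [8.61, 7.21, 5.81, 4.41, 3.01]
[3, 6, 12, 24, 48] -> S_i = 3*2^i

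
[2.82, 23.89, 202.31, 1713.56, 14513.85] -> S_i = 2.82*8.47^i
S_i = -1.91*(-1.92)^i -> [-1.91, 3.67, -7.04, 13.52, -25.96]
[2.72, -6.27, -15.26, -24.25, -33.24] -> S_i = 2.72 + -8.99*i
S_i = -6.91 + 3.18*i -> [-6.91, -3.73, -0.55, 2.63, 5.81]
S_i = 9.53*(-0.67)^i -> [9.53, -6.39, 4.28, -2.87, 1.92]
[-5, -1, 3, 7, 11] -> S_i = -5 + 4*i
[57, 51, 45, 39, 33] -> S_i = 57 + -6*i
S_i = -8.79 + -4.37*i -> [-8.79, -13.16, -17.53, -21.9, -26.27]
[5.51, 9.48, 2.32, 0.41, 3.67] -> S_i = Random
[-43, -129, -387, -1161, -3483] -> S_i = -43*3^i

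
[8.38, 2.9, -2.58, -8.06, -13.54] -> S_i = 8.38 + -5.48*i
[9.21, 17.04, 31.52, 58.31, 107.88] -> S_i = 9.21*1.85^i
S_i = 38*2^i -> [38, 76, 152, 304, 608]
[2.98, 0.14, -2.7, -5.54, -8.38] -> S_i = 2.98 + -2.84*i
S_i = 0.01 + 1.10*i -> [0.01, 1.11, 2.21, 3.31, 4.41]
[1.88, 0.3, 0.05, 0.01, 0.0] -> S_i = 1.88*0.16^i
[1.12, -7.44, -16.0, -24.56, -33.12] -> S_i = 1.12 + -8.56*i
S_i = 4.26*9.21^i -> [4.26, 39.23, 361.35, 3328.04, 30651.25]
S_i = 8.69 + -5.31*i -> [8.69, 3.38, -1.93, -7.24, -12.55]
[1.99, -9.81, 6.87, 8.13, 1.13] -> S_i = Random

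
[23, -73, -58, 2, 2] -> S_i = Random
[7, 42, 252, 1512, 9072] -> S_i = 7*6^i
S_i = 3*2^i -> [3, 6, 12, 24, 48]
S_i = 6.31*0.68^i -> [6.31, 4.29, 2.92, 1.98, 1.35]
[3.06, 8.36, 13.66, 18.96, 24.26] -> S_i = 3.06 + 5.30*i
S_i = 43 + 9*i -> [43, 52, 61, 70, 79]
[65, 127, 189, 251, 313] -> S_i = 65 + 62*i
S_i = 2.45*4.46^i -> [2.45, 10.93, 48.73, 217.36, 969.41]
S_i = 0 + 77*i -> [0, 77, 154, 231, 308]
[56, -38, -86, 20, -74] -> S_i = Random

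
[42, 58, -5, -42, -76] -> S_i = Random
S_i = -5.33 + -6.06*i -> [-5.33, -11.39, -17.45, -23.51, -29.57]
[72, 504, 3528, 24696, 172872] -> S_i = 72*7^i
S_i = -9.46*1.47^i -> [-9.46, -13.91, -20.44, -30.05, -44.17]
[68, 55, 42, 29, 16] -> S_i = 68 + -13*i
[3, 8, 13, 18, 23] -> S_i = 3 + 5*i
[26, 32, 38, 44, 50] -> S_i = 26 + 6*i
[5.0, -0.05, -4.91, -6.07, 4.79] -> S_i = Random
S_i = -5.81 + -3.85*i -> [-5.81, -9.66, -13.51, -17.36, -21.21]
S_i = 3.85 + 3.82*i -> [3.85, 7.67, 11.49, 15.31, 19.13]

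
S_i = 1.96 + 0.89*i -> [1.96, 2.85, 3.74, 4.63, 5.52]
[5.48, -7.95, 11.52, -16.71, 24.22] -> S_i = 5.48*(-1.45)^i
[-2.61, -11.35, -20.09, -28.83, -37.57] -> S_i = -2.61 + -8.74*i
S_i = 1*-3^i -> [1, -3, 9, -27, 81]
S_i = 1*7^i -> [1, 7, 49, 343, 2401]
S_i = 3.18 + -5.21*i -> [3.18, -2.03, -7.24, -12.45, -17.66]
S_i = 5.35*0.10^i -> [5.35, 0.54, 0.05, 0.01, 0.0]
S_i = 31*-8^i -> [31, -248, 1984, -15872, 126976]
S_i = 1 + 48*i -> [1, 49, 97, 145, 193]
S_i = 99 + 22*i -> [99, 121, 143, 165, 187]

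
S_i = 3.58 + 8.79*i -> [3.58, 12.37, 21.16, 29.95, 38.74]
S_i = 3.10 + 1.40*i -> [3.1, 4.5, 5.9, 7.3, 8.7]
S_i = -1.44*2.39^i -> [-1.44, -3.44, -8.23, -19.66, -46.98]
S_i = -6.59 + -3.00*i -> [-6.59, -9.59, -12.59, -15.59, -18.59]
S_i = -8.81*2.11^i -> [-8.81, -18.59, -39.22, -82.76, -174.62]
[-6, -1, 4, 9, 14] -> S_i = -6 + 5*i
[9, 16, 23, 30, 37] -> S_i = 9 + 7*i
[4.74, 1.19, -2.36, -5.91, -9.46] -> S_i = 4.74 + -3.55*i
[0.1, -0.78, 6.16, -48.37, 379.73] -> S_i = 0.10*(-7.85)^i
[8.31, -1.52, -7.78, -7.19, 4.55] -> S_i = Random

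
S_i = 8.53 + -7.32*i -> [8.53, 1.21, -6.11, -13.43, -20.75]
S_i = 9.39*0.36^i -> [9.39, 3.38, 1.22, 0.44, 0.16]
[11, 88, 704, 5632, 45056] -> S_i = 11*8^i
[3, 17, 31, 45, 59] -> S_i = 3 + 14*i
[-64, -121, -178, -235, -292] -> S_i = -64 + -57*i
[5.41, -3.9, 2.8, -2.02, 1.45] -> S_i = 5.41*(-0.72)^i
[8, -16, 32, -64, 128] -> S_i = 8*-2^i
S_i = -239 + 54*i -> [-239, -185, -131, -77, -23]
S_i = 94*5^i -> [94, 470, 2350, 11750, 58750]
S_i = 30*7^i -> [30, 210, 1470, 10290, 72030]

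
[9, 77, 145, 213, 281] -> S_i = 9 + 68*i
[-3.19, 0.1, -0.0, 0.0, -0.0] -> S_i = -3.19*(-0.03)^i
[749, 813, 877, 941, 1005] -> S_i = 749 + 64*i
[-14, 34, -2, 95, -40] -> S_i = Random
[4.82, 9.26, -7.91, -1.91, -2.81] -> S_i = Random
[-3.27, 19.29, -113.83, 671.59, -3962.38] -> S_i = -3.27*(-5.90)^i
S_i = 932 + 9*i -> [932, 941, 950, 959, 968]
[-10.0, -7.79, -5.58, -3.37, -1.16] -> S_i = -10.00 + 2.21*i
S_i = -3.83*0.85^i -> [-3.83, -3.26, -2.77, -2.35, -2.0]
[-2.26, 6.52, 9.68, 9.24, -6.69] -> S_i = Random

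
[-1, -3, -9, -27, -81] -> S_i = -1*3^i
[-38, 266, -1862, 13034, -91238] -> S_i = -38*-7^i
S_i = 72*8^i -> [72, 576, 4608, 36864, 294912]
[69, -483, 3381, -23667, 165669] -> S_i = 69*-7^i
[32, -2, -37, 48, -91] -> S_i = Random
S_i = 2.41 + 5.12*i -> [2.41, 7.53, 12.65, 17.77, 22.89]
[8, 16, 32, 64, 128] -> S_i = 8*2^i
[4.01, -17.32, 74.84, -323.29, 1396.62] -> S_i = 4.01*(-4.32)^i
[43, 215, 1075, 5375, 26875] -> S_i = 43*5^i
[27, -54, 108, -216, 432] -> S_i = 27*-2^i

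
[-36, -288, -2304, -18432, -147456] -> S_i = -36*8^i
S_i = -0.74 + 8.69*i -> [-0.74, 7.95, 16.64, 25.33, 34.02]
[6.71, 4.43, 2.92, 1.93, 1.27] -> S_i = 6.71*0.66^i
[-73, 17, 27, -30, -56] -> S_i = Random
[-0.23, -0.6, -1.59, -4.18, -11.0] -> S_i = -0.23*2.63^i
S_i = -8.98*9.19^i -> [-8.98, -82.53, -758.42, -6969.84, -64052.84]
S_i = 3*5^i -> [3, 15, 75, 375, 1875]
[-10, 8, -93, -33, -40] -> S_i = Random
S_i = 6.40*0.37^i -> [6.4, 2.37, 0.88, 0.32, 0.12]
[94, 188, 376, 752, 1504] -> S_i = 94*2^i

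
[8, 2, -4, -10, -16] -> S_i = 8 + -6*i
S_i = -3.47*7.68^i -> [-3.47, -26.65, -204.67, -1571.86, -12071.86]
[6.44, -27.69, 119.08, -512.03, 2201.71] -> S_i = 6.44*(-4.30)^i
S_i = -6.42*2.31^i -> [-6.42, -14.83, -34.26, -79.14, -182.8]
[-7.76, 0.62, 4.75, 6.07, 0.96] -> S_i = Random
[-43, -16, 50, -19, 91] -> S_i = Random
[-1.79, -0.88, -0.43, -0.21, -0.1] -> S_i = -1.79*0.49^i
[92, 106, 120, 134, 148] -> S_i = 92 + 14*i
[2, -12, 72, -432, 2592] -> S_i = 2*-6^i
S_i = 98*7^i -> [98, 686, 4802, 33614, 235298]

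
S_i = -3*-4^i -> [-3, 12, -48, 192, -768]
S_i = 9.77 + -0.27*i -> [9.77, 9.5, 9.23, 8.96, 8.69]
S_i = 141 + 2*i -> [141, 143, 145, 147, 149]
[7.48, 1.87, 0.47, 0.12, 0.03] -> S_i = 7.48*0.25^i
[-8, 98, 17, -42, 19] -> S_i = Random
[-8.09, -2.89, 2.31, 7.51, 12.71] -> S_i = -8.09 + 5.20*i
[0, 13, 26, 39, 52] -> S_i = 0 + 13*i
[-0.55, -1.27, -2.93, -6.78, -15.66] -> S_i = -0.55*2.31^i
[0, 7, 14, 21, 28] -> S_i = 0 + 7*i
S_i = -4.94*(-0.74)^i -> [-4.94, 3.66, -2.71, 2.0, -1.48]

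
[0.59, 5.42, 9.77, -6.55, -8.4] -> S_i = Random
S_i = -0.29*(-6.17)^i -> [-0.29, 1.79, -11.04, 68.12, -420.28]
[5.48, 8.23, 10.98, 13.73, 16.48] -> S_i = 5.48 + 2.75*i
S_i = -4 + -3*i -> [-4, -7, -10, -13, -16]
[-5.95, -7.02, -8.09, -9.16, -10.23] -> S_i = -5.95 + -1.07*i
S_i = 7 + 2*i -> [7, 9, 11, 13, 15]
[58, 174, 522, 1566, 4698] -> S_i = 58*3^i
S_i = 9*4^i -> [9, 36, 144, 576, 2304]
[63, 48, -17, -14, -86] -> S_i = Random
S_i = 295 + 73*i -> [295, 368, 441, 514, 587]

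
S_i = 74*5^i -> [74, 370, 1850, 9250, 46250]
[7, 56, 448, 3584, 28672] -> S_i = 7*8^i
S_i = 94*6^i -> [94, 564, 3384, 20304, 121824]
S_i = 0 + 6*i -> [0, 6, 12, 18, 24]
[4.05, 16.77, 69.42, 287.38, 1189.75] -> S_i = 4.05*4.14^i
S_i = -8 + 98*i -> [-8, 90, 188, 286, 384]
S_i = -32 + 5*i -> [-32, -27, -22, -17, -12]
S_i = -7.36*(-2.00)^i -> [-7.36, 14.72, -29.44, 58.88, -117.76]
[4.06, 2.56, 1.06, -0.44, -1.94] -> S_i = 4.06 + -1.50*i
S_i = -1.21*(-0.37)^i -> [-1.21, 0.45, -0.17, 0.06, -0.02]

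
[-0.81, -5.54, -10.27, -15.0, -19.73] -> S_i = -0.81 + -4.73*i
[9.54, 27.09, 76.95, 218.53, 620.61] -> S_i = 9.54*2.84^i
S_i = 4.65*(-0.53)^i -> [4.65, -2.46, 1.31, -0.69, 0.37]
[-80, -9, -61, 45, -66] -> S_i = Random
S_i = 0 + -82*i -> [0, -82, -164, -246, -328]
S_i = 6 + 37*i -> [6, 43, 80, 117, 154]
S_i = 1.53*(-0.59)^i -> [1.53, -0.9, 0.53, -0.31, 0.19]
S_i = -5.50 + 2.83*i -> [-5.5, -2.67, 0.16, 2.99, 5.82]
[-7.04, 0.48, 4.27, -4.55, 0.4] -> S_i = Random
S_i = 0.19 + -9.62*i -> [0.19, -9.43, -19.05, -28.67, -38.29]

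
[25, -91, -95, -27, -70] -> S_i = Random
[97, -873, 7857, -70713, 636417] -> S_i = 97*-9^i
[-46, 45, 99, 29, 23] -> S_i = Random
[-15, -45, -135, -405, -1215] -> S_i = -15*3^i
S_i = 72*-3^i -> [72, -216, 648, -1944, 5832]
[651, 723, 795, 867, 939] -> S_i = 651 + 72*i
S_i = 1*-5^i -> [1, -5, 25, -125, 625]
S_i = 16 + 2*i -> [16, 18, 20, 22, 24]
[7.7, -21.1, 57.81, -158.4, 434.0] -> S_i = 7.70*(-2.74)^i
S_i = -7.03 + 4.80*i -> [-7.03, -2.23, 2.57, 7.37, 12.17]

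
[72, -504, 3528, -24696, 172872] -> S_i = 72*-7^i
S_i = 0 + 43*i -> [0, 43, 86, 129, 172]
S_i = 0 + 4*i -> [0, 4, 8, 12, 16]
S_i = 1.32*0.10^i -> [1.32, 0.13, 0.01, 0.0, 0.0]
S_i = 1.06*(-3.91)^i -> [1.06, -4.14, 16.21, -63.36, 247.75]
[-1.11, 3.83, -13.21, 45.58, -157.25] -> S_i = -1.11*(-3.45)^i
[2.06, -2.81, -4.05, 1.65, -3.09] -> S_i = Random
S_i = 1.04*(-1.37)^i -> [1.04, -1.42, 1.95, -2.67, 3.66]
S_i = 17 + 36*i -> [17, 53, 89, 125, 161]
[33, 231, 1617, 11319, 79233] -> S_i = 33*7^i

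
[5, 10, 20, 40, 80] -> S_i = 5*2^i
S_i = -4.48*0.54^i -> [-4.48, -2.42, -1.31, -0.71, -0.38]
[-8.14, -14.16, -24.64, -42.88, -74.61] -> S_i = -8.14*1.74^i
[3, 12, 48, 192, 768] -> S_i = 3*4^i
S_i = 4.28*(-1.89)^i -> [4.28, -8.09, 15.29, -28.9, 54.61]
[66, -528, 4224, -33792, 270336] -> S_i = 66*-8^i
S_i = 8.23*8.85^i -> [8.23, 72.84, 644.59, 5704.66, 50486.23]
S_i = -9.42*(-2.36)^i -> [-9.42, 22.23, -52.47, 123.82, -292.21]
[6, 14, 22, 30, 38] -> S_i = 6 + 8*i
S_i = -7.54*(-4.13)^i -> [-7.54, 31.14, -128.61, 531.16, -2193.67]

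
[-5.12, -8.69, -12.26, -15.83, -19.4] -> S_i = -5.12 + -3.57*i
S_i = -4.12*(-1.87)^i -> [-4.12, 7.7, -14.41, 26.94, -50.38]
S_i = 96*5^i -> [96, 480, 2400, 12000, 60000]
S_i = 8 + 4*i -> [8, 12, 16, 20, 24]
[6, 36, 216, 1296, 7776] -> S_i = 6*6^i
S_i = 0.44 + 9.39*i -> [0.44, 9.83, 19.22, 28.61, 38.0]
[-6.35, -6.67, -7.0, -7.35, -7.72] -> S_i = -6.35*1.05^i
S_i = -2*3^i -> [-2, -6, -18, -54, -162]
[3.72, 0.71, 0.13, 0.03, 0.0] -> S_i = 3.72*0.19^i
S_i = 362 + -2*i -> [362, 360, 358, 356, 354]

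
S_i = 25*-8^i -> [25, -200, 1600, -12800, 102400]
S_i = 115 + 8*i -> [115, 123, 131, 139, 147]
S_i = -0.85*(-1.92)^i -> [-0.85, 1.63, -3.13, 6.02, -11.55]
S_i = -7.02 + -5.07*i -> [-7.02, -12.09, -17.16, -22.23, -27.3]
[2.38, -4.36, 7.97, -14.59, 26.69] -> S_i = 2.38*(-1.83)^i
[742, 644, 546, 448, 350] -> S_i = 742 + -98*i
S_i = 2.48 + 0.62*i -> [2.48, 3.1, 3.72, 4.34, 4.96]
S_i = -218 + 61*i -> [-218, -157, -96, -35, 26]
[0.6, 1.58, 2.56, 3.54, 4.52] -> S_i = 0.60 + 0.98*i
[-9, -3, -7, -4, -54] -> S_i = Random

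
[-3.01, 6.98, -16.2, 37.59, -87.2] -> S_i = -3.01*(-2.32)^i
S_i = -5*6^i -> [-5, -30, -180, -1080, -6480]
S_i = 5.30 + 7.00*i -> [5.3, 12.3, 19.3, 26.3, 33.3]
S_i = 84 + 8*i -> [84, 92, 100, 108, 116]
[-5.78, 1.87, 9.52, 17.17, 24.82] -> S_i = -5.78 + 7.65*i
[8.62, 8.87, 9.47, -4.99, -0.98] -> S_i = Random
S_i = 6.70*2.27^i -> [6.7, 15.21, 34.52, 78.37, 177.9]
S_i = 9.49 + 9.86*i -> [9.49, 19.35, 29.21, 39.07, 48.93]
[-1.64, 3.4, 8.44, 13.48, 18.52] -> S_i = -1.64 + 5.04*i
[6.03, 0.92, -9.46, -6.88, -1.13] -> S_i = Random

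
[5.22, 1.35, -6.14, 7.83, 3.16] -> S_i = Random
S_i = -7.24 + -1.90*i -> [-7.24, -9.14, -11.04, -12.94, -14.84]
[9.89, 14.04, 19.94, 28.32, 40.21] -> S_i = 9.89*1.42^i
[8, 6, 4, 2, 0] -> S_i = 8 + -2*i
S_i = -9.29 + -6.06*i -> [-9.29, -15.35, -21.41, -27.47, -33.53]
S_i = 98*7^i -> [98, 686, 4802, 33614, 235298]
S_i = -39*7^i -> [-39, -273, -1911, -13377, -93639]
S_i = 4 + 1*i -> [4, 5, 6, 7, 8]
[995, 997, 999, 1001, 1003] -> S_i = 995 + 2*i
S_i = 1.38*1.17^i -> [1.38, 1.61, 1.89, 2.21, 2.59]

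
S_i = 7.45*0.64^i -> [7.45, 4.77, 3.05, 1.95, 1.25]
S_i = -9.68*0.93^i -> [-9.68, -9.0, -8.37, -7.79, -7.24]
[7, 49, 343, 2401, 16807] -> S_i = 7*7^i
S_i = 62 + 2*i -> [62, 64, 66, 68, 70]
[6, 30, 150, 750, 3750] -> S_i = 6*5^i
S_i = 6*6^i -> [6, 36, 216, 1296, 7776]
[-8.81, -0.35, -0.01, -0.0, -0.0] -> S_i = -8.81*0.04^i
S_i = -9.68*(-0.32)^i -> [-9.68, 3.1, -0.99, 0.32, -0.1]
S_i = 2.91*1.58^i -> [2.91, 4.6, 7.26, 11.48, 18.14]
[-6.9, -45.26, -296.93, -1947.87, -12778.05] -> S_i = -6.90*6.56^i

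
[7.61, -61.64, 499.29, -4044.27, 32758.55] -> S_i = 7.61*(-8.10)^i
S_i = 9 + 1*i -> [9, 10, 11, 12, 13]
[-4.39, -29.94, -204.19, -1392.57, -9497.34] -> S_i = -4.39*6.82^i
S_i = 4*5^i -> [4, 20, 100, 500, 2500]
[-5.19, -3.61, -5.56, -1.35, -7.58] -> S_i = Random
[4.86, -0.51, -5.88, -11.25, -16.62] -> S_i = 4.86 + -5.37*i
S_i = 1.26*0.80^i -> [1.26, 1.01, 0.81, 0.65, 0.52]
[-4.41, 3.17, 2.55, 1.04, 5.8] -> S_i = Random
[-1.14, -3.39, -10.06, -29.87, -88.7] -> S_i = -1.14*2.97^i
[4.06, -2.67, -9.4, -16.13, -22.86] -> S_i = 4.06 + -6.73*i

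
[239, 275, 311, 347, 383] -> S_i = 239 + 36*i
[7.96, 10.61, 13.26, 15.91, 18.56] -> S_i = 7.96 + 2.65*i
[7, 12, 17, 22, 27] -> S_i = 7 + 5*i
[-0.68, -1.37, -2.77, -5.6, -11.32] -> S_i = -0.68*2.02^i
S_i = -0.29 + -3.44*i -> [-0.29, -3.73, -7.17, -10.61, -14.05]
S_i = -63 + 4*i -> [-63, -59, -55, -51, -47]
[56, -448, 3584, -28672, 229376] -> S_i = 56*-8^i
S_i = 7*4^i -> [7, 28, 112, 448, 1792]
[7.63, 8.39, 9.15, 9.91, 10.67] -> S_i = 7.63 + 0.76*i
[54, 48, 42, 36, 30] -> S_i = 54 + -6*i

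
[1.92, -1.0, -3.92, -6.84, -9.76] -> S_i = 1.92 + -2.92*i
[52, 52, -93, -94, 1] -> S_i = Random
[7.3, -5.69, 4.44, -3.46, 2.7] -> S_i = 7.30*(-0.78)^i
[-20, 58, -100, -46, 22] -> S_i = Random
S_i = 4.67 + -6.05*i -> [4.67, -1.38, -7.43, -13.48, -19.53]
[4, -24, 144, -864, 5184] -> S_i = 4*-6^i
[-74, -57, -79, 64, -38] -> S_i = Random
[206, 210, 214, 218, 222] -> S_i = 206 + 4*i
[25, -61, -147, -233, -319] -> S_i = 25 + -86*i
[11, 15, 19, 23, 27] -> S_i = 11 + 4*i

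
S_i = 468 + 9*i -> [468, 477, 486, 495, 504]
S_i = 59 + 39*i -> [59, 98, 137, 176, 215]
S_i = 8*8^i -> [8, 64, 512, 4096, 32768]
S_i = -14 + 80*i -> [-14, 66, 146, 226, 306]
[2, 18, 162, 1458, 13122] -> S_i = 2*9^i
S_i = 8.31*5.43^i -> [8.31, 45.12, 245.02, 1330.46, 7224.38]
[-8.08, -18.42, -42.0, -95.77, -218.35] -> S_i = -8.08*2.28^i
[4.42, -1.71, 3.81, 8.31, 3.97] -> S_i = Random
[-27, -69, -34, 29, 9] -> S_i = Random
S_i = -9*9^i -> [-9, -81, -729, -6561, -59049]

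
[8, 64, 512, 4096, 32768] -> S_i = 8*8^i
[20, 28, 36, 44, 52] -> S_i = 20 + 8*i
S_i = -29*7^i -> [-29, -203, -1421, -9947, -69629]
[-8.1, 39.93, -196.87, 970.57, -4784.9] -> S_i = -8.10*(-4.93)^i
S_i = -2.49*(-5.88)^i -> [-2.49, 14.64, -86.09, 506.21, -2976.52]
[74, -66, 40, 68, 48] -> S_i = Random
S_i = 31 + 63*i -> [31, 94, 157, 220, 283]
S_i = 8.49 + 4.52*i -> [8.49, 13.01, 17.53, 22.05, 26.57]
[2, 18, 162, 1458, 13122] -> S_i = 2*9^i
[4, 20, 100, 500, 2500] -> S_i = 4*5^i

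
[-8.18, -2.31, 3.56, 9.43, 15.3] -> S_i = -8.18 + 5.87*i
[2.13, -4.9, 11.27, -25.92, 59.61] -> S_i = 2.13*(-2.30)^i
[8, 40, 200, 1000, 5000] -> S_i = 8*5^i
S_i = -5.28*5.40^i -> [-5.28, -28.51, -153.96, -831.41, -4489.61]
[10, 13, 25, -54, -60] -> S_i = Random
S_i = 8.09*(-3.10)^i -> [8.09, -25.08, 77.74, -241.01, 747.13]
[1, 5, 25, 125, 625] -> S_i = 1*5^i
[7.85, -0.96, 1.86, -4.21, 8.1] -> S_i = Random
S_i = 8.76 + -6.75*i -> [8.76, 2.01, -4.74, -11.49, -18.24]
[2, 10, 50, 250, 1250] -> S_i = 2*5^i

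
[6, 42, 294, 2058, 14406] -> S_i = 6*7^i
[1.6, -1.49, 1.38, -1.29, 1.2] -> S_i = 1.60*(-0.93)^i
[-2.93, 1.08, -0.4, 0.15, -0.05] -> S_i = -2.93*(-0.37)^i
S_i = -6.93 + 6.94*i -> [-6.93, 0.01, 6.95, 13.89, 20.83]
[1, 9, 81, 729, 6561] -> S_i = 1*9^i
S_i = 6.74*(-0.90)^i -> [6.74, -6.07, 5.46, -4.91, 4.42]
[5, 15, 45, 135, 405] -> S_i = 5*3^i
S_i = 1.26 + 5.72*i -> [1.26, 6.98, 12.7, 18.42, 24.14]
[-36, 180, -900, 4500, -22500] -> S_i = -36*-5^i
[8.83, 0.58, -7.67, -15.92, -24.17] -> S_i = 8.83 + -8.25*i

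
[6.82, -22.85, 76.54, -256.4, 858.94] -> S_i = 6.82*(-3.35)^i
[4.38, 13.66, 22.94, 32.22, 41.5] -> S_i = 4.38 + 9.28*i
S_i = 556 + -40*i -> [556, 516, 476, 436, 396]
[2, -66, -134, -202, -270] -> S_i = 2 + -68*i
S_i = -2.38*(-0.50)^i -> [-2.38, 1.19, -0.6, 0.3, -0.15]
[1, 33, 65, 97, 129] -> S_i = 1 + 32*i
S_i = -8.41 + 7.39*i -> [-8.41, -1.02, 6.37, 13.76, 21.15]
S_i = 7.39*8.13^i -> [7.39, 60.08, 488.46, 3971.15, 32285.43]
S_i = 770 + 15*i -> [770, 785, 800, 815, 830]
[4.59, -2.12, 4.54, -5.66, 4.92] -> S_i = Random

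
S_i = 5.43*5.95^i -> [5.43, 32.31, 192.24, 1143.8, 6805.62]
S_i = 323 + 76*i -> [323, 399, 475, 551, 627]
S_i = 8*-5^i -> [8, -40, 200, -1000, 5000]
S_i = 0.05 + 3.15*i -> [0.05, 3.2, 6.35, 9.5, 12.65]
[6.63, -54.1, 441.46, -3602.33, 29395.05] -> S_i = 6.63*(-8.16)^i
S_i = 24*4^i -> [24, 96, 384, 1536, 6144]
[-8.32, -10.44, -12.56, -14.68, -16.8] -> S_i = -8.32 + -2.12*i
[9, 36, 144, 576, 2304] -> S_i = 9*4^i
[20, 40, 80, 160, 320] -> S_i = 20*2^i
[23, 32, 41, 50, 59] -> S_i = 23 + 9*i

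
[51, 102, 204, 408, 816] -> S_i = 51*2^i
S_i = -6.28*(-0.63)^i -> [-6.28, 3.96, -2.49, 1.57, -0.99]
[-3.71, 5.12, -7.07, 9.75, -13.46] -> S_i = -3.71*(-1.38)^i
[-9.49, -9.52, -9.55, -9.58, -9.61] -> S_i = -9.49 + -0.03*i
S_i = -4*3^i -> [-4, -12, -36, -108, -324]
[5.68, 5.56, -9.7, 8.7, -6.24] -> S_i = Random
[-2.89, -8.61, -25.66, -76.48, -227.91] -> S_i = -2.89*2.98^i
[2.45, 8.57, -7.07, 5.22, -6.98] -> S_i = Random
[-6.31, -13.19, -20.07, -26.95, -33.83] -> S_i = -6.31 + -6.88*i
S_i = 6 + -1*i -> [6, 5, 4, 3, 2]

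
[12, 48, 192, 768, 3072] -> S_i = 12*4^i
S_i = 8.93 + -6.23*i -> [8.93, 2.7, -3.53, -9.76, -15.99]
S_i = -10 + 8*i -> [-10, -2, 6, 14, 22]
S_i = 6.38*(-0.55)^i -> [6.38, -3.51, 1.93, -1.06, 0.58]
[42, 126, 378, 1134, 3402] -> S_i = 42*3^i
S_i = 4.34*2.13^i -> [4.34, 9.24, 19.69, 41.94, 89.33]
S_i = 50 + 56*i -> [50, 106, 162, 218, 274]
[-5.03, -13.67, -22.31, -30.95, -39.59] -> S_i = -5.03 + -8.64*i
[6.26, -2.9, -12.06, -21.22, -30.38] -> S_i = 6.26 + -9.16*i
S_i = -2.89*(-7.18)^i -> [-2.89, 20.75, -148.99, 1069.72, -7680.61]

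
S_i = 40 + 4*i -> [40, 44, 48, 52, 56]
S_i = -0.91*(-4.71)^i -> [-0.91, 4.29, -20.19, 95.08, -447.84]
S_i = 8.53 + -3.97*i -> [8.53, 4.56, 0.59, -3.38, -7.35]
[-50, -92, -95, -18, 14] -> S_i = Random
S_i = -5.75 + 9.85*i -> [-5.75, 4.1, 13.95, 23.8, 33.65]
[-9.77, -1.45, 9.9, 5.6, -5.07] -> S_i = Random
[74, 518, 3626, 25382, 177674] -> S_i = 74*7^i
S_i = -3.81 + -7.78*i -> [-3.81, -11.59, -19.37, -27.15, -34.93]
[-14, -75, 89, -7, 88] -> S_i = Random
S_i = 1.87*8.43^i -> [1.87, 15.76, 132.89, 1120.27, 9443.91]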